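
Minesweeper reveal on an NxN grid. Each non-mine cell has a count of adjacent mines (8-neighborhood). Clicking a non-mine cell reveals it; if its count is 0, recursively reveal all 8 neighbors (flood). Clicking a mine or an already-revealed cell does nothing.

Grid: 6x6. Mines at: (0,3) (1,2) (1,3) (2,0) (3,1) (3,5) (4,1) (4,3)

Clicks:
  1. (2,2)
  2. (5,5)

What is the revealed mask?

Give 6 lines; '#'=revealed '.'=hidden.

Answer: ......
......
..#...
......
....##
....##

Derivation:
Click 1 (2,2) count=3: revealed 1 new [(2,2)] -> total=1
Click 2 (5,5) count=0: revealed 4 new [(4,4) (4,5) (5,4) (5,5)] -> total=5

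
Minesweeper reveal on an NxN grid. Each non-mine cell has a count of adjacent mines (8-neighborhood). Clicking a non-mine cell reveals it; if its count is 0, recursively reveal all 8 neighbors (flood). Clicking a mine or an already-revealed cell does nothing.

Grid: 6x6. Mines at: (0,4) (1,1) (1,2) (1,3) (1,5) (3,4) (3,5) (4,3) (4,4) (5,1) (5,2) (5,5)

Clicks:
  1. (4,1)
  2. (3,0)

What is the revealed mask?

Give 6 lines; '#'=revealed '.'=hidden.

Answer: ......
......
###...
###...
###...
......

Derivation:
Click 1 (4,1) count=2: revealed 1 new [(4,1)] -> total=1
Click 2 (3,0) count=0: revealed 8 new [(2,0) (2,1) (2,2) (3,0) (3,1) (3,2) (4,0) (4,2)] -> total=9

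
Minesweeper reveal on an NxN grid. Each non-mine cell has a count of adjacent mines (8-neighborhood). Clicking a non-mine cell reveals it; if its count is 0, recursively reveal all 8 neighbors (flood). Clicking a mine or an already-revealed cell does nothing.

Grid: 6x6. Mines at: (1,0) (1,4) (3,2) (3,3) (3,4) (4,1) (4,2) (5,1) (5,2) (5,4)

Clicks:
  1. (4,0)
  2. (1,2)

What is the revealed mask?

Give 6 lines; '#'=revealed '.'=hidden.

Answer: .###..
.###..
.###..
......
#.....
......

Derivation:
Click 1 (4,0) count=2: revealed 1 new [(4,0)] -> total=1
Click 2 (1,2) count=0: revealed 9 new [(0,1) (0,2) (0,3) (1,1) (1,2) (1,3) (2,1) (2,2) (2,3)] -> total=10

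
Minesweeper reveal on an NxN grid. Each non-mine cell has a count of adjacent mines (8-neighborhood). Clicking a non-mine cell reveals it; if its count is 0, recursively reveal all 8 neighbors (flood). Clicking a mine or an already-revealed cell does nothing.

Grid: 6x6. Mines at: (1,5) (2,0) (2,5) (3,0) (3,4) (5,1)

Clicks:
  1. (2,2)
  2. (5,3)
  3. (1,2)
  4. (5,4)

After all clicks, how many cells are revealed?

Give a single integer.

Click 1 (2,2) count=0: revealed 20 new [(0,0) (0,1) (0,2) (0,3) (0,4) (1,0) (1,1) (1,2) (1,3) (1,4) (2,1) (2,2) (2,3) (2,4) (3,1) (3,2) (3,3) (4,1) (4,2) (4,3)] -> total=20
Click 2 (5,3) count=0: revealed 6 new [(4,4) (4,5) (5,2) (5,3) (5,4) (5,5)] -> total=26
Click 3 (1,2) count=0: revealed 0 new [(none)] -> total=26
Click 4 (5,4) count=0: revealed 0 new [(none)] -> total=26

Answer: 26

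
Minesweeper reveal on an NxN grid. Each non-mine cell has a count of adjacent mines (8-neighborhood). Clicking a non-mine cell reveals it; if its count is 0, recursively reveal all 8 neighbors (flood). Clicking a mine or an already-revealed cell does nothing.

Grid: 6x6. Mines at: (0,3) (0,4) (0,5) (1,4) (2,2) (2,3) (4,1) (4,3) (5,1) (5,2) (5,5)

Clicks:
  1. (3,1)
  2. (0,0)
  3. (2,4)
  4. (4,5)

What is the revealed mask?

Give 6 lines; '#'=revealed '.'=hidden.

Click 1 (3,1) count=2: revealed 1 new [(3,1)] -> total=1
Click 2 (0,0) count=0: revealed 9 new [(0,0) (0,1) (0,2) (1,0) (1,1) (1,2) (2,0) (2,1) (3,0)] -> total=10
Click 3 (2,4) count=2: revealed 1 new [(2,4)] -> total=11
Click 4 (4,5) count=1: revealed 1 new [(4,5)] -> total=12

Answer: ###...
###...
##..#.
##....
.....#
......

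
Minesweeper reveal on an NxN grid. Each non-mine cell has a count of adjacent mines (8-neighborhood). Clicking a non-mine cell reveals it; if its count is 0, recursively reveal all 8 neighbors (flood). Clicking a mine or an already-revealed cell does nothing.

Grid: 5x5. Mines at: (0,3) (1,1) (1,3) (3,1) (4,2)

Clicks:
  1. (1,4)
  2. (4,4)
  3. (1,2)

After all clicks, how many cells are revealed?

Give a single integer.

Answer: 8

Derivation:
Click 1 (1,4) count=2: revealed 1 new [(1,4)] -> total=1
Click 2 (4,4) count=0: revealed 6 new [(2,3) (2,4) (3,3) (3,4) (4,3) (4,4)] -> total=7
Click 3 (1,2) count=3: revealed 1 new [(1,2)] -> total=8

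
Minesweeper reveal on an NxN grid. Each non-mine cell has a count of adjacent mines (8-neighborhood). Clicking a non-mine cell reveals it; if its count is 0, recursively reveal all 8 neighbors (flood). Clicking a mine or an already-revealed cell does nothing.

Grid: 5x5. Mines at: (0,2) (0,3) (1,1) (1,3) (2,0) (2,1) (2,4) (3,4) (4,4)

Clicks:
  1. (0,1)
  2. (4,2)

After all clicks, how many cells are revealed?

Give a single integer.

Answer: 9

Derivation:
Click 1 (0,1) count=2: revealed 1 new [(0,1)] -> total=1
Click 2 (4,2) count=0: revealed 8 new [(3,0) (3,1) (3,2) (3,3) (4,0) (4,1) (4,2) (4,3)] -> total=9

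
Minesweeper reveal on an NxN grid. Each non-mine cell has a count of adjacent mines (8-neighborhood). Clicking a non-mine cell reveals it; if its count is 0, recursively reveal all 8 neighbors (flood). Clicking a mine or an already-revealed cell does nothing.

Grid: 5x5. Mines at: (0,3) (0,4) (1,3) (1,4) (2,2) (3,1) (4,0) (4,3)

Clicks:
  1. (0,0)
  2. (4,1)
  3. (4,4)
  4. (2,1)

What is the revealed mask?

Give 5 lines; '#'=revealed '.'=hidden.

Answer: ###..
###..
##...
.....
.#..#

Derivation:
Click 1 (0,0) count=0: revealed 8 new [(0,0) (0,1) (0,2) (1,0) (1,1) (1,2) (2,0) (2,1)] -> total=8
Click 2 (4,1) count=2: revealed 1 new [(4,1)] -> total=9
Click 3 (4,4) count=1: revealed 1 new [(4,4)] -> total=10
Click 4 (2,1) count=2: revealed 0 new [(none)] -> total=10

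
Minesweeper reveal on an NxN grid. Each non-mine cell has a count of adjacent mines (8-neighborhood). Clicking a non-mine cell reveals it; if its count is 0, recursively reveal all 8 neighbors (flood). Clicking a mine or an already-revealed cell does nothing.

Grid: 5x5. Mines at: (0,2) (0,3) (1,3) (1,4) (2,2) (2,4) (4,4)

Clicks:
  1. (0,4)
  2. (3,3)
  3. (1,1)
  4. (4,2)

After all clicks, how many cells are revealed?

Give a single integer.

Click 1 (0,4) count=3: revealed 1 new [(0,4)] -> total=1
Click 2 (3,3) count=3: revealed 1 new [(3,3)] -> total=2
Click 3 (1,1) count=2: revealed 1 new [(1,1)] -> total=3
Click 4 (4,2) count=0: revealed 12 new [(0,0) (0,1) (1,0) (2,0) (2,1) (3,0) (3,1) (3,2) (4,0) (4,1) (4,2) (4,3)] -> total=15

Answer: 15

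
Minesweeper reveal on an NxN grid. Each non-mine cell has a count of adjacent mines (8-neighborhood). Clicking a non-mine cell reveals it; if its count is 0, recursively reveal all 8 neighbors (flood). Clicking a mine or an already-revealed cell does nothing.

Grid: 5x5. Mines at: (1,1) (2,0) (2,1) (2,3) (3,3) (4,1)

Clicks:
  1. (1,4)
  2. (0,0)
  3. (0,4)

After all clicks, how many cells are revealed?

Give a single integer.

Answer: 7

Derivation:
Click 1 (1,4) count=1: revealed 1 new [(1,4)] -> total=1
Click 2 (0,0) count=1: revealed 1 new [(0,0)] -> total=2
Click 3 (0,4) count=0: revealed 5 new [(0,2) (0,3) (0,4) (1,2) (1,3)] -> total=7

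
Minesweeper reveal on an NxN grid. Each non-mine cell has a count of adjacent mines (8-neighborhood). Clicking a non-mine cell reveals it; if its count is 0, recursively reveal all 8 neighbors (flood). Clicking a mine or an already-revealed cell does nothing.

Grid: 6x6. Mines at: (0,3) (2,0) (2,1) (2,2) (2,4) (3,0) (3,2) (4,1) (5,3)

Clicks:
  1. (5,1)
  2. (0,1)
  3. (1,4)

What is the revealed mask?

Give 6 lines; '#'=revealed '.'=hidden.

Answer: ###...
###.#.
......
......
......
.#....

Derivation:
Click 1 (5,1) count=1: revealed 1 new [(5,1)] -> total=1
Click 2 (0,1) count=0: revealed 6 new [(0,0) (0,1) (0,2) (1,0) (1,1) (1,2)] -> total=7
Click 3 (1,4) count=2: revealed 1 new [(1,4)] -> total=8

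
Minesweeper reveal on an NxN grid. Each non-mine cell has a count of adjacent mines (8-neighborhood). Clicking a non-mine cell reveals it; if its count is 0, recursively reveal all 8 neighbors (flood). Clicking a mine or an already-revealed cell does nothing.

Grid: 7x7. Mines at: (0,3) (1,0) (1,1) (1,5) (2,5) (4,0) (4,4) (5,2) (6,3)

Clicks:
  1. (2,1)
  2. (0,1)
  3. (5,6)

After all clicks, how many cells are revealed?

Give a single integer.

Answer: 12

Derivation:
Click 1 (2,1) count=2: revealed 1 new [(2,1)] -> total=1
Click 2 (0,1) count=2: revealed 1 new [(0,1)] -> total=2
Click 3 (5,6) count=0: revealed 10 new [(3,5) (3,6) (4,5) (4,6) (5,4) (5,5) (5,6) (6,4) (6,5) (6,6)] -> total=12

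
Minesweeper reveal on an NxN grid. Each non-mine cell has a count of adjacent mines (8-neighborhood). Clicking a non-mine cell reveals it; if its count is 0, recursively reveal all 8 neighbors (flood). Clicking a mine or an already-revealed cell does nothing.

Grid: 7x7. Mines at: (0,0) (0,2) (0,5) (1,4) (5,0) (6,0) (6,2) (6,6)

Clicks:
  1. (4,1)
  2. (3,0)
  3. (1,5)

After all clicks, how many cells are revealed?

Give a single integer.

Answer: 36

Derivation:
Click 1 (4,1) count=1: revealed 1 new [(4,1)] -> total=1
Click 2 (3,0) count=0: revealed 35 new [(1,0) (1,1) (1,2) (1,3) (1,5) (1,6) (2,0) (2,1) (2,2) (2,3) (2,4) (2,5) (2,6) (3,0) (3,1) (3,2) (3,3) (3,4) (3,5) (3,6) (4,0) (4,2) (4,3) (4,4) (4,5) (4,6) (5,1) (5,2) (5,3) (5,4) (5,5) (5,6) (6,3) (6,4) (6,5)] -> total=36
Click 3 (1,5) count=2: revealed 0 new [(none)] -> total=36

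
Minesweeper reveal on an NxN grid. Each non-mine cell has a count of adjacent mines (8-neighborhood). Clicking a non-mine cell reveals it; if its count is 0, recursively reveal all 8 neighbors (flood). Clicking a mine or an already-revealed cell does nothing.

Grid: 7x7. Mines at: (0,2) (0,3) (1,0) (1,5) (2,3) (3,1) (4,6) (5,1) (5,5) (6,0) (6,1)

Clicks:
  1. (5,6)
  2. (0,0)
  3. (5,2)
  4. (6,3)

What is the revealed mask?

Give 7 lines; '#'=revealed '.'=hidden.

Click 1 (5,6) count=2: revealed 1 new [(5,6)] -> total=1
Click 2 (0,0) count=1: revealed 1 new [(0,0)] -> total=2
Click 3 (5,2) count=2: revealed 1 new [(5,2)] -> total=3
Click 4 (6,3) count=0: revealed 11 new [(3,2) (3,3) (3,4) (4,2) (4,3) (4,4) (5,3) (5,4) (6,2) (6,3) (6,4)] -> total=14

Answer: #......
.......
.......
..###..
..###..
..###.#
..###..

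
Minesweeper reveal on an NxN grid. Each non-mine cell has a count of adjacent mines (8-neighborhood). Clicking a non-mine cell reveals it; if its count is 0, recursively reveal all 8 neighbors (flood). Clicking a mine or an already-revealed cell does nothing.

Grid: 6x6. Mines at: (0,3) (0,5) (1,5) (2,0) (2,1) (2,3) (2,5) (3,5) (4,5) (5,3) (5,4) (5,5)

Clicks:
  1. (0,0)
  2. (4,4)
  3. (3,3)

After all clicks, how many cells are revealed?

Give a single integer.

Answer: 8

Derivation:
Click 1 (0,0) count=0: revealed 6 new [(0,0) (0,1) (0,2) (1,0) (1,1) (1,2)] -> total=6
Click 2 (4,4) count=5: revealed 1 new [(4,4)] -> total=7
Click 3 (3,3) count=1: revealed 1 new [(3,3)] -> total=8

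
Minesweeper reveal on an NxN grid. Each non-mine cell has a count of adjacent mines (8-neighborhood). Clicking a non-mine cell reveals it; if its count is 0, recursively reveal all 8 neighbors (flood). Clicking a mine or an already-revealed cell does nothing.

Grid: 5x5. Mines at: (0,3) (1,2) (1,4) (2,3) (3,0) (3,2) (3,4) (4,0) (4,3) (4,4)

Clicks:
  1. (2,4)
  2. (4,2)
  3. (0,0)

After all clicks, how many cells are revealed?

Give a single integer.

Click 1 (2,4) count=3: revealed 1 new [(2,4)] -> total=1
Click 2 (4,2) count=2: revealed 1 new [(4,2)] -> total=2
Click 3 (0,0) count=0: revealed 6 new [(0,0) (0,1) (1,0) (1,1) (2,0) (2,1)] -> total=8

Answer: 8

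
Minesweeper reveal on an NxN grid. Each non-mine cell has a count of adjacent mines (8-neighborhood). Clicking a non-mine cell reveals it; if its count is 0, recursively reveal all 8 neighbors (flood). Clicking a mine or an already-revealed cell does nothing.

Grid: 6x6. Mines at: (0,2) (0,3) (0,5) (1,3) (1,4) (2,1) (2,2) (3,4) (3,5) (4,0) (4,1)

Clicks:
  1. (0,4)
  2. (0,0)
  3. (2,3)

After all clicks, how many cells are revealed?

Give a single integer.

Answer: 6

Derivation:
Click 1 (0,4) count=4: revealed 1 new [(0,4)] -> total=1
Click 2 (0,0) count=0: revealed 4 new [(0,0) (0,1) (1,0) (1,1)] -> total=5
Click 3 (2,3) count=4: revealed 1 new [(2,3)] -> total=6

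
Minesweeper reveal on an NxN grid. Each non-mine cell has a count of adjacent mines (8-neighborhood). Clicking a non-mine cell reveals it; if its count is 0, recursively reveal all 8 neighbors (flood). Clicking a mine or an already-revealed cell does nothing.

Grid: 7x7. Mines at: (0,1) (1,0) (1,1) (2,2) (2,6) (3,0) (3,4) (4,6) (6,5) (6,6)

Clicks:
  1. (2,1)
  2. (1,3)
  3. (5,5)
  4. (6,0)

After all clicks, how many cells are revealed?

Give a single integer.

Click 1 (2,1) count=4: revealed 1 new [(2,1)] -> total=1
Click 2 (1,3) count=1: revealed 1 new [(1,3)] -> total=2
Click 3 (5,5) count=3: revealed 1 new [(5,5)] -> total=3
Click 4 (6,0) count=0: revealed 18 new [(3,1) (3,2) (3,3) (4,0) (4,1) (4,2) (4,3) (4,4) (5,0) (5,1) (5,2) (5,3) (5,4) (6,0) (6,1) (6,2) (6,3) (6,4)] -> total=21

Answer: 21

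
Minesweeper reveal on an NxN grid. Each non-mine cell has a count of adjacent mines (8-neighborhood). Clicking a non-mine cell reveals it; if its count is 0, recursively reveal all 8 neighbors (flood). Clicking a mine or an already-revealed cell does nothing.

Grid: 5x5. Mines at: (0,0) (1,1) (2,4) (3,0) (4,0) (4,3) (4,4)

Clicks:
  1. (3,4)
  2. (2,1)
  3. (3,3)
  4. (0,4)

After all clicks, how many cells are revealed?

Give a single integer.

Answer: 9

Derivation:
Click 1 (3,4) count=3: revealed 1 new [(3,4)] -> total=1
Click 2 (2,1) count=2: revealed 1 new [(2,1)] -> total=2
Click 3 (3,3) count=3: revealed 1 new [(3,3)] -> total=3
Click 4 (0,4) count=0: revealed 6 new [(0,2) (0,3) (0,4) (1,2) (1,3) (1,4)] -> total=9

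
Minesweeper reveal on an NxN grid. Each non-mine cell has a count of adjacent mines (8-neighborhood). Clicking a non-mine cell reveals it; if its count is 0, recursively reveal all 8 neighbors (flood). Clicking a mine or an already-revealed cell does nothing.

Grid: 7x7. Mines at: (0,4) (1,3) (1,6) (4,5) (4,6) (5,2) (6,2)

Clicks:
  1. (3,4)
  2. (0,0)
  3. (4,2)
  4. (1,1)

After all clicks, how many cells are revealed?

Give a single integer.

Answer: 25

Derivation:
Click 1 (3,4) count=1: revealed 1 new [(3,4)] -> total=1
Click 2 (0,0) count=0: revealed 24 new [(0,0) (0,1) (0,2) (1,0) (1,1) (1,2) (2,0) (2,1) (2,2) (2,3) (2,4) (3,0) (3,1) (3,2) (3,3) (4,0) (4,1) (4,2) (4,3) (4,4) (5,0) (5,1) (6,0) (6,1)] -> total=25
Click 3 (4,2) count=1: revealed 0 new [(none)] -> total=25
Click 4 (1,1) count=0: revealed 0 new [(none)] -> total=25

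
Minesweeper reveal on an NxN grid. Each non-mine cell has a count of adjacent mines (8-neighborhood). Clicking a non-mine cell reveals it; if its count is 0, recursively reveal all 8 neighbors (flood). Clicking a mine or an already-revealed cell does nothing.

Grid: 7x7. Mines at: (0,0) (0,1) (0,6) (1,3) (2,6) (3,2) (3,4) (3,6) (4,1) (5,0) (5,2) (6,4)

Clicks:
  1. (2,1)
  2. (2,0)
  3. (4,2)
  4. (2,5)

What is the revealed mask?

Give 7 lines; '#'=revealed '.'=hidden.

Answer: .......
##.....
##...#.
##.....
..#....
.......
.......

Derivation:
Click 1 (2,1) count=1: revealed 1 new [(2,1)] -> total=1
Click 2 (2,0) count=0: revealed 5 new [(1,0) (1,1) (2,0) (3,0) (3,1)] -> total=6
Click 3 (4,2) count=3: revealed 1 new [(4,2)] -> total=7
Click 4 (2,5) count=3: revealed 1 new [(2,5)] -> total=8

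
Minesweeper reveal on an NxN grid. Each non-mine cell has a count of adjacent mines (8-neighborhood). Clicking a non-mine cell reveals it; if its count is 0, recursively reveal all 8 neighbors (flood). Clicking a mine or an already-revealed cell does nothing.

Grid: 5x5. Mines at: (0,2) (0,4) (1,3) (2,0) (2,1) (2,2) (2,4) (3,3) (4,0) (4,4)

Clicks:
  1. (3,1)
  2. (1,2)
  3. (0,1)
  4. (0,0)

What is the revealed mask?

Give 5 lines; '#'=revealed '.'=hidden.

Answer: ##...
###..
.....
.#...
.....

Derivation:
Click 1 (3,1) count=4: revealed 1 new [(3,1)] -> total=1
Click 2 (1,2) count=4: revealed 1 new [(1,2)] -> total=2
Click 3 (0,1) count=1: revealed 1 new [(0,1)] -> total=3
Click 4 (0,0) count=0: revealed 3 new [(0,0) (1,0) (1,1)] -> total=6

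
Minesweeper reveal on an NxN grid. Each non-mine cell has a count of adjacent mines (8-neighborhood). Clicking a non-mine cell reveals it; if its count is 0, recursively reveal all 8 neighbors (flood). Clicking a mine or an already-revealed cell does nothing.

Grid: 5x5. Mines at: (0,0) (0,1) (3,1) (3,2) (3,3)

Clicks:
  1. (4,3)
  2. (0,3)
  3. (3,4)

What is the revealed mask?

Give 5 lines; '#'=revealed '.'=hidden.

Click 1 (4,3) count=2: revealed 1 new [(4,3)] -> total=1
Click 2 (0,3) count=0: revealed 9 new [(0,2) (0,3) (0,4) (1,2) (1,3) (1,4) (2,2) (2,3) (2,4)] -> total=10
Click 3 (3,4) count=1: revealed 1 new [(3,4)] -> total=11

Answer: ..###
..###
..###
....#
...#.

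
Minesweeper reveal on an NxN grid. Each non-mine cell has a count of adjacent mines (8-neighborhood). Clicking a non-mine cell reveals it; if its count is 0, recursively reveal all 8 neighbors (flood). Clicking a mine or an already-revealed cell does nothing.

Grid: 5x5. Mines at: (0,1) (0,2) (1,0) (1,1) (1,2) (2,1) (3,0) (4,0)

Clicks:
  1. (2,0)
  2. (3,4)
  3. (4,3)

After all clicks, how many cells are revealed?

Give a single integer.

Answer: 16

Derivation:
Click 1 (2,0) count=4: revealed 1 new [(2,0)] -> total=1
Click 2 (3,4) count=0: revealed 15 new [(0,3) (0,4) (1,3) (1,4) (2,2) (2,3) (2,4) (3,1) (3,2) (3,3) (3,4) (4,1) (4,2) (4,3) (4,4)] -> total=16
Click 3 (4,3) count=0: revealed 0 new [(none)] -> total=16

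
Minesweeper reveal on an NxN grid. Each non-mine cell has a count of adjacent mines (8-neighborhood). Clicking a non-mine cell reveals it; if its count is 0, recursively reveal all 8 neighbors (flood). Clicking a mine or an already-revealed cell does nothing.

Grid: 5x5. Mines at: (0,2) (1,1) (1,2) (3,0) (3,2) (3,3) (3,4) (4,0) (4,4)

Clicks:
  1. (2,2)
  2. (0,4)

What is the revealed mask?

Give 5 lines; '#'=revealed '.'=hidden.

Click 1 (2,2) count=4: revealed 1 new [(2,2)] -> total=1
Click 2 (0,4) count=0: revealed 6 new [(0,3) (0,4) (1,3) (1,4) (2,3) (2,4)] -> total=7

Answer: ...##
...##
..###
.....
.....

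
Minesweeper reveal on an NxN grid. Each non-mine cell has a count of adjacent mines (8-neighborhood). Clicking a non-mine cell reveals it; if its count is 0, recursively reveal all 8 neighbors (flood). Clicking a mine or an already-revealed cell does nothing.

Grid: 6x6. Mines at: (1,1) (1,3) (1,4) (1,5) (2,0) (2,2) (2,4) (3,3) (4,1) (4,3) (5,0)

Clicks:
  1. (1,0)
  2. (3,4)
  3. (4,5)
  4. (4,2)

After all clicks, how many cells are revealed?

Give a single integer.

Answer: 8

Derivation:
Click 1 (1,0) count=2: revealed 1 new [(1,0)] -> total=1
Click 2 (3,4) count=3: revealed 1 new [(3,4)] -> total=2
Click 3 (4,5) count=0: revealed 5 new [(3,5) (4,4) (4,5) (5,4) (5,5)] -> total=7
Click 4 (4,2) count=3: revealed 1 new [(4,2)] -> total=8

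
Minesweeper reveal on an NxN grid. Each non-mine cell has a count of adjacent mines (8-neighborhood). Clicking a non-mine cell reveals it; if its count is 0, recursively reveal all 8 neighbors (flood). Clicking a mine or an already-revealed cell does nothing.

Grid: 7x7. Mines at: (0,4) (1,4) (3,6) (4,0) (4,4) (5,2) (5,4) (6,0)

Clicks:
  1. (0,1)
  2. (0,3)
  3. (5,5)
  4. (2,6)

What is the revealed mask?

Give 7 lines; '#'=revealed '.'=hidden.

Answer: ####...
####...
####..#
####...
.###...
.....#.
.......

Derivation:
Click 1 (0,1) count=0: revealed 19 new [(0,0) (0,1) (0,2) (0,3) (1,0) (1,1) (1,2) (1,3) (2,0) (2,1) (2,2) (2,3) (3,0) (3,1) (3,2) (3,3) (4,1) (4,2) (4,3)] -> total=19
Click 2 (0,3) count=2: revealed 0 new [(none)] -> total=19
Click 3 (5,5) count=2: revealed 1 new [(5,5)] -> total=20
Click 4 (2,6) count=1: revealed 1 new [(2,6)] -> total=21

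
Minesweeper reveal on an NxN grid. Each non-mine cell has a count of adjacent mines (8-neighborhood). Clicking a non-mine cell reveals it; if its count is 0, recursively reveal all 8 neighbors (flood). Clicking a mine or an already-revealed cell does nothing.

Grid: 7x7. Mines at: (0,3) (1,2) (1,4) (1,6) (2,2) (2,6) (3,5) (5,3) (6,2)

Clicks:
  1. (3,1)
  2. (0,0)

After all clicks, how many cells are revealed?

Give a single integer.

Click 1 (3,1) count=1: revealed 1 new [(3,1)] -> total=1
Click 2 (0,0) count=0: revealed 16 new [(0,0) (0,1) (1,0) (1,1) (2,0) (2,1) (3,0) (3,2) (4,0) (4,1) (4,2) (5,0) (5,1) (5,2) (6,0) (6,1)] -> total=17

Answer: 17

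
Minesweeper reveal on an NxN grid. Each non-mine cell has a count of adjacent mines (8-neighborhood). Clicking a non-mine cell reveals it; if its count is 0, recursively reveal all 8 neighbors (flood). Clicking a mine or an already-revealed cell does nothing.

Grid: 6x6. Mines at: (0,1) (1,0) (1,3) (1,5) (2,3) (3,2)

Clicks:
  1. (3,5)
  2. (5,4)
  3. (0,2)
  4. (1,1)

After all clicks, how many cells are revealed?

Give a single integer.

Click 1 (3,5) count=0: revealed 21 new [(2,0) (2,1) (2,4) (2,5) (3,0) (3,1) (3,3) (3,4) (3,5) (4,0) (4,1) (4,2) (4,3) (4,4) (4,5) (5,0) (5,1) (5,2) (5,3) (5,4) (5,5)] -> total=21
Click 2 (5,4) count=0: revealed 0 new [(none)] -> total=21
Click 3 (0,2) count=2: revealed 1 new [(0,2)] -> total=22
Click 4 (1,1) count=2: revealed 1 new [(1,1)] -> total=23

Answer: 23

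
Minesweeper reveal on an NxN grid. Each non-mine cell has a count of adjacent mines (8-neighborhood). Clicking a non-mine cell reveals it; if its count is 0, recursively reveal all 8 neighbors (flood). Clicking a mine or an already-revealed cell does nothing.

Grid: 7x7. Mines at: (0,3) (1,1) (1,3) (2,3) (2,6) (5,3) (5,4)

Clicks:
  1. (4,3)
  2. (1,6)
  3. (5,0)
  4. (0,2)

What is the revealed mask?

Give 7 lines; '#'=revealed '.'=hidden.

Click 1 (4,3) count=2: revealed 1 new [(4,3)] -> total=1
Click 2 (1,6) count=1: revealed 1 new [(1,6)] -> total=2
Click 3 (5,0) count=0: revealed 15 new [(2,0) (2,1) (2,2) (3,0) (3,1) (3,2) (4,0) (4,1) (4,2) (5,0) (5,1) (5,2) (6,0) (6,1) (6,2)] -> total=17
Click 4 (0,2) count=3: revealed 1 new [(0,2)] -> total=18

Answer: ..#....
......#
###....
###....
####...
###....
###....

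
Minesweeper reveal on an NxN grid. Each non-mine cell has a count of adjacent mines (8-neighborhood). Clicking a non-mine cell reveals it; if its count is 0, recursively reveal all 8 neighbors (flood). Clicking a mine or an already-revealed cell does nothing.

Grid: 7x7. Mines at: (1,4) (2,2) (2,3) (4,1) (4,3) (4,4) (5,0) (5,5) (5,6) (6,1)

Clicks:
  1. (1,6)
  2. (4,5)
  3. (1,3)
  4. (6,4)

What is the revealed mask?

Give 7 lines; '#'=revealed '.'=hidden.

Answer: .....##
...#.##
.....##
.....##
.....##
.......
....#..

Derivation:
Click 1 (1,6) count=0: revealed 10 new [(0,5) (0,6) (1,5) (1,6) (2,5) (2,6) (3,5) (3,6) (4,5) (4,6)] -> total=10
Click 2 (4,5) count=3: revealed 0 new [(none)] -> total=10
Click 3 (1,3) count=3: revealed 1 new [(1,3)] -> total=11
Click 4 (6,4) count=1: revealed 1 new [(6,4)] -> total=12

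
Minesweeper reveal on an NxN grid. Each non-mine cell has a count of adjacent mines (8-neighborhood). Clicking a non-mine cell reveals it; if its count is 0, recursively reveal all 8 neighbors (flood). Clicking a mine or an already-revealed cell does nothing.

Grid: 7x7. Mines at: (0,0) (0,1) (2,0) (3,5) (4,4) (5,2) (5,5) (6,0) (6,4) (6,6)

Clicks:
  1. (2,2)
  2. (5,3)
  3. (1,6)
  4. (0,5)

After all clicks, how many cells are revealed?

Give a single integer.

Click 1 (2,2) count=0: revealed 24 new [(0,2) (0,3) (0,4) (0,5) (0,6) (1,1) (1,2) (1,3) (1,4) (1,5) (1,6) (2,1) (2,2) (2,3) (2,4) (2,5) (2,6) (3,1) (3,2) (3,3) (3,4) (4,1) (4,2) (4,3)] -> total=24
Click 2 (5,3) count=3: revealed 1 new [(5,3)] -> total=25
Click 3 (1,6) count=0: revealed 0 new [(none)] -> total=25
Click 4 (0,5) count=0: revealed 0 new [(none)] -> total=25

Answer: 25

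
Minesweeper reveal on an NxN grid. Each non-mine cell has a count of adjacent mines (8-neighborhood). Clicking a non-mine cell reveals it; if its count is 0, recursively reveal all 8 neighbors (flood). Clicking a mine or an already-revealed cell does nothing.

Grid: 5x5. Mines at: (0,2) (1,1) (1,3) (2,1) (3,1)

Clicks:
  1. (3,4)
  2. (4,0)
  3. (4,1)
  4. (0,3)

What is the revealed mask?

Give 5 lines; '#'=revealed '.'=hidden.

Click 1 (3,4) count=0: revealed 9 new [(2,2) (2,3) (2,4) (3,2) (3,3) (3,4) (4,2) (4,3) (4,4)] -> total=9
Click 2 (4,0) count=1: revealed 1 new [(4,0)] -> total=10
Click 3 (4,1) count=1: revealed 1 new [(4,1)] -> total=11
Click 4 (0,3) count=2: revealed 1 new [(0,3)] -> total=12

Answer: ...#.
.....
..###
..###
#####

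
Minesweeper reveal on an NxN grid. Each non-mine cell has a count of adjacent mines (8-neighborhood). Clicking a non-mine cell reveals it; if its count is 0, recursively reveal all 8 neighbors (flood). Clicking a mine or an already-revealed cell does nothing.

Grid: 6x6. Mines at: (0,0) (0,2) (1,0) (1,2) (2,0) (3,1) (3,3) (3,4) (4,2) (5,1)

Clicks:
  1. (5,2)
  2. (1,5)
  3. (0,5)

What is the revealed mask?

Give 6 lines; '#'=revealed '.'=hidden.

Click 1 (5,2) count=2: revealed 1 new [(5,2)] -> total=1
Click 2 (1,5) count=0: revealed 9 new [(0,3) (0,4) (0,5) (1,3) (1,4) (1,5) (2,3) (2,4) (2,5)] -> total=10
Click 3 (0,5) count=0: revealed 0 new [(none)] -> total=10

Answer: ...###
...###
...###
......
......
..#...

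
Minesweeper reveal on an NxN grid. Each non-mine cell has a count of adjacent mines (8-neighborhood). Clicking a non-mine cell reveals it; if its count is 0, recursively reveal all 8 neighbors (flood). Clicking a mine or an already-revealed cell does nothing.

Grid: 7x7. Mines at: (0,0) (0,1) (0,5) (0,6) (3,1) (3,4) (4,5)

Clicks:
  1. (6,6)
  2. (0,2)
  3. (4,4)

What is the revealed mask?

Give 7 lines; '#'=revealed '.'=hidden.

Answer: ..#....
.......
.......
.......
#####..
#######
#######

Derivation:
Click 1 (6,6) count=0: revealed 19 new [(4,0) (4,1) (4,2) (4,3) (4,4) (5,0) (5,1) (5,2) (5,3) (5,4) (5,5) (5,6) (6,0) (6,1) (6,2) (6,3) (6,4) (6,5) (6,6)] -> total=19
Click 2 (0,2) count=1: revealed 1 new [(0,2)] -> total=20
Click 3 (4,4) count=2: revealed 0 new [(none)] -> total=20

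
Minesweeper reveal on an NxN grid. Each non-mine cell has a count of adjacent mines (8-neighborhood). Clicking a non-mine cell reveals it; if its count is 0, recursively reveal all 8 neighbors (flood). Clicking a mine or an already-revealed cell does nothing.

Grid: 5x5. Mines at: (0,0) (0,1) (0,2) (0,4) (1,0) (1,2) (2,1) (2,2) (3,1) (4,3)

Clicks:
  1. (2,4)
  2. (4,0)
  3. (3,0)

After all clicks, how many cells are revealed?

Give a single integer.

Click 1 (2,4) count=0: revealed 6 new [(1,3) (1,4) (2,3) (2,4) (3,3) (3,4)] -> total=6
Click 2 (4,0) count=1: revealed 1 new [(4,0)] -> total=7
Click 3 (3,0) count=2: revealed 1 new [(3,0)] -> total=8

Answer: 8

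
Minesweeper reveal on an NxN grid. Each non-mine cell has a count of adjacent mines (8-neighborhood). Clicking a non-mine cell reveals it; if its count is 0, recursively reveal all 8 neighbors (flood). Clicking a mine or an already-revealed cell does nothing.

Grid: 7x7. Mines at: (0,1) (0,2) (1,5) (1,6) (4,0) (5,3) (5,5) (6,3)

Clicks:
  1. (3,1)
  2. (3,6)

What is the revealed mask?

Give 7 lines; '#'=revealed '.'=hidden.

Click 1 (3,1) count=1: revealed 1 new [(3,1)] -> total=1
Click 2 (3,6) count=0: revealed 24 new [(1,0) (1,1) (1,2) (1,3) (1,4) (2,0) (2,1) (2,2) (2,3) (2,4) (2,5) (2,6) (3,0) (3,2) (3,3) (3,4) (3,5) (3,6) (4,1) (4,2) (4,3) (4,4) (4,5) (4,6)] -> total=25

Answer: .......
#####..
#######
#######
.######
.......
.......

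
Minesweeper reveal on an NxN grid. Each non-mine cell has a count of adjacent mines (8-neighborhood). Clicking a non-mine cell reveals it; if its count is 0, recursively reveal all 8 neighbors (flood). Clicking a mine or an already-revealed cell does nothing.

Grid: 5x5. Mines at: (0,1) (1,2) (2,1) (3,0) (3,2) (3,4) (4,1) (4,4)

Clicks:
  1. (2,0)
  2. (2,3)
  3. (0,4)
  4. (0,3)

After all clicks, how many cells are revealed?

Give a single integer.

Answer: 7

Derivation:
Click 1 (2,0) count=2: revealed 1 new [(2,0)] -> total=1
Click 2 (2,3) count=3: revealed 1 new [(2,3)] -> total=2
Click 3 (0,4) count=0: revealed 5 new [(0,3) (0,4) (1,3) (1,4) (2,4)] -> total=7
Click 4 (0,3) count=1: revealed 0 new [(none)] -> total=7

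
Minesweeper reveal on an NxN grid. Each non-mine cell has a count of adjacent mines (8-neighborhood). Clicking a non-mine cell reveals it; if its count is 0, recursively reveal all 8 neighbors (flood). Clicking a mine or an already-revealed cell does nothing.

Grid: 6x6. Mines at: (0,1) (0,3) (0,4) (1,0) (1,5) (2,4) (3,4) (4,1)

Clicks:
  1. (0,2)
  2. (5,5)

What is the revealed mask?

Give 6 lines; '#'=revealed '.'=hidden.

Click 1 (0,2) count=2: revealed 1 new [(0,2)] -> total=1
Click 2 (5,5) count=0: revealed 8 new [(4,2) (4,3) (4,4) (4,5) (5,2) (5,3) (5,4) (5,5)] -> total=9

Answer: ..#...
......
......
......
..####
..####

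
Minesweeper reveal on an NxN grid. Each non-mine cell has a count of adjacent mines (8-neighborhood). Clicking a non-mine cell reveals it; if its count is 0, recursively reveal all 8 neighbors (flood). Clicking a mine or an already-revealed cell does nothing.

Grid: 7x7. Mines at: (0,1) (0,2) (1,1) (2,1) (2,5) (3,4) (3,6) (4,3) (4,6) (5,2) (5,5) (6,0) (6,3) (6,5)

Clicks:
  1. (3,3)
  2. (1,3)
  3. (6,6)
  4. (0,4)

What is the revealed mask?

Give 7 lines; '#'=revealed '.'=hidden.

Click 1 (3,3) count=2: revealed 1 new [(3,3)] -> total=1
Click 2 (1,3) count=1: revealed 1 new [(1,3)] -> total=2
Click 3 (6,6) count=2: revealed 1 new [(6,6)] -> total=3
Click 4 (0,4) count=0: revealed 7 new [(0,3) (0,4) (0,5) (0,6) (1,4) (1,5) (1,6)] -> total=10

Answer: ...####
...####
.......
...#...
.......
.......
......#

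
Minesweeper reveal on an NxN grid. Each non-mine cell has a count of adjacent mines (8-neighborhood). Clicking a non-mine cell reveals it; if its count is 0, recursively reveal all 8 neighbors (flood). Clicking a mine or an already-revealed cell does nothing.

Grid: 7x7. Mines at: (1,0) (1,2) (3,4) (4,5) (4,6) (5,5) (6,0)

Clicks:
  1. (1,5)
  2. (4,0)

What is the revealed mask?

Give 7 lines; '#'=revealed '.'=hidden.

Answer: ...####
...####
#######
####.##
#####..
#####..
.####..

Derivation:
Click 1 (1,5) count=0: revealed 14 new [(0,3) (0,4) (0,5) (0,6) (1,3) (1,4) (1,5) (1,6) (2,3) (2,4) (2,5) (2,6) (3,5) (3,6)] -> total=14
Click 2 (4,0) count=0: revealed 21 new [(2,0) (2,1) (2,2) (3,0) (3,1) (3,2) (3,3) (4,0) (4,1) (4,2) (4,3) (4,4) (5,0) (5,1) (5,2) (5,3) (5,4) (6,1) (6,2) (6,3) (6,4)] -> total=35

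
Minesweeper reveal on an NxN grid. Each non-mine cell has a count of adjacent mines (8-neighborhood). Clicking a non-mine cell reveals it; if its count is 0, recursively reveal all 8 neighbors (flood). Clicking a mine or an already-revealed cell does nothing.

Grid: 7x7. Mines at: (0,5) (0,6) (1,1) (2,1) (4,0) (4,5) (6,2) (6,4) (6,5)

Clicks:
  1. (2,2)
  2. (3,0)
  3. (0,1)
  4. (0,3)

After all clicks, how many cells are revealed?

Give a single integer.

Answer: 29

Derivation:
Click 1 (2,2) count=2: revealed 1 new [(2,2)] -> total=1
Click 2 (3,0) count=2: revealed 1 new [(3,0)] -> total=2
Click 3 (0,1) count=1: revealed 1 new [(0,1)] -> total=3
Click 4 (0,3) count=0: revealed 26 new [(0,2) (0,3) (0,4) (1,2) (1,3) (1,4) (1,5) (1,6) (2,3) (2,4) (2,5) (2,6) (3,1) (3,2) (3,3) (3,4) (3,5) (3,6) (4,1) (4,2) (4,3) (4,4) (5,1) (5,2) (5,3) (5,4)] -> total=29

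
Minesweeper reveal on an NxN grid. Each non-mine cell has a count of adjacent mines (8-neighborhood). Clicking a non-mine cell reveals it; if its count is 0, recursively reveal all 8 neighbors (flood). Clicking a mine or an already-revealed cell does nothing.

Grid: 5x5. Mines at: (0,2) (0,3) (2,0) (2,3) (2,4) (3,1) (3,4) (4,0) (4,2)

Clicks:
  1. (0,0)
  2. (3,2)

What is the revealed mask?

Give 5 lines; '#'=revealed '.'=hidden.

Answer: ##...
##...
.....
..#..
.....

Derivation:
Click 1 (0,0) count=0: revealed 4 new [(0,0) (0,1) (1,0) (1,1)] -> total=4
Click 2 (3,2) count=3: revealed 1 new [(3,2)] -> total=5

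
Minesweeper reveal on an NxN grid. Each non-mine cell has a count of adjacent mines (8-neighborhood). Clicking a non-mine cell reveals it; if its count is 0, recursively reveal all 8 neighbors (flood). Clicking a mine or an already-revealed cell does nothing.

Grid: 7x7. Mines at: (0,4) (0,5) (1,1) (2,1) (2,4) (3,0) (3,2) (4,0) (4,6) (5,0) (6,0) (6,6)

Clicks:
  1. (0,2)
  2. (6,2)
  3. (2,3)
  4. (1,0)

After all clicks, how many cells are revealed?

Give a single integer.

Answer: 21

Derivation:
Click 1 (0,2) count=1: revealed 1 new [(0,2)] -> total=1
Click 2 (6,2) count=0: revealed 18 new [(3,3) (3,4) (3,5) (4,1) (4,2) (4,3) (4,4) (4,5) (5,1) (5,2) (5,3) (5,4) (5,5) (6,1) (6,2) (6,3) (6,4) (6,5)] -> total=19
Click 3 (2,3) count=2: revealed 1 new [(2,3)] -> total=20
Click 4 (1,0) count=2: revealed 1 new [(1,0)] -> total=21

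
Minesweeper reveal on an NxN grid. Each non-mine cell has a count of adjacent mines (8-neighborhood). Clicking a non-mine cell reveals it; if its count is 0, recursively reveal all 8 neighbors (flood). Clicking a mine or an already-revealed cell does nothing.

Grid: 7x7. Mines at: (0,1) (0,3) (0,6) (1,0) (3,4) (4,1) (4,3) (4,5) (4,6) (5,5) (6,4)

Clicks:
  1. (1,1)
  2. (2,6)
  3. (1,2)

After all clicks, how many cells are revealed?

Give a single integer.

Answer: 8

Derivation:
Click 1 (1,1) count=2: revealed 1 new [(1,1)] -> total=1
Click 2 (2,6) count=0: revealed 6 new [(1,5) (1,6) (2,5) (2,6) (3,5) (3,6)] -> total=7
Click 3 (1,2) count=2: revealed 1 new [(1,2)] -> total=8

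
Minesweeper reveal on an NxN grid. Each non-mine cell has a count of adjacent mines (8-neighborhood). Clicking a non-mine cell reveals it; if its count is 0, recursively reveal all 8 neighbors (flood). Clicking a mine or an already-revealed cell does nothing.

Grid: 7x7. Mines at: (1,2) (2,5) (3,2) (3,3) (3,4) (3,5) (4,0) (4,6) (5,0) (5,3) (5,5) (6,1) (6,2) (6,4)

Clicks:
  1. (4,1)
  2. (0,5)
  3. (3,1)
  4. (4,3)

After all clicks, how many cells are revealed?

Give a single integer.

Click 1 (4,1) count=3: revealed 1 new [(4,1)] -> total=1
Click 2 (0,5) count=0: revealed 8 new [(0,3) (0,4) (0,5) (0,6) (1,3) (1,4) (1,5) (1,6)] -> total=9
Click 3 (3,1) count=2: revealed 1 new [(3,1)] -> total=10
Click 4 (4,3) count=4: revealed 1 new [(4,3)] -> total=11

Answer: 11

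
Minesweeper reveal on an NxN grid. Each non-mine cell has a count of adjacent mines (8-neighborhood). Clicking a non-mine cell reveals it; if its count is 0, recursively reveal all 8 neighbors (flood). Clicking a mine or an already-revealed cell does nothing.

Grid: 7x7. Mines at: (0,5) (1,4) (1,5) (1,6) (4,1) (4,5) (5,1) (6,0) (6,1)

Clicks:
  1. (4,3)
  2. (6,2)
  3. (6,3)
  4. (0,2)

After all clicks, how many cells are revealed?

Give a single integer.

Click 1 (4,3) count=0: revealed 31 new [(0,0) (0,1) (0,2) (0,3) (1,0) (1,1) (1,2) (1,3) (2,0) (2,1) (2,2) (2,3) (2,4) (3,0) (3,1) (3,2) (3,3) (3,4) (4,2) (4,3) (4,4) (5,2) (5,3) (5,4) (5,5) (5,6) (6,2) (6,3) (6,4) (6,5) (6,6)] -> total=31
Click 2 (6,2) count=2: revealed 0 new [(none)] -> total=31
Click 3 (6,3) count=0: revealed 0 new [(none)] -> total=31
Click 4 (0,2) count=0: revealed 0 new [(none)] -> total=31

Answer: 31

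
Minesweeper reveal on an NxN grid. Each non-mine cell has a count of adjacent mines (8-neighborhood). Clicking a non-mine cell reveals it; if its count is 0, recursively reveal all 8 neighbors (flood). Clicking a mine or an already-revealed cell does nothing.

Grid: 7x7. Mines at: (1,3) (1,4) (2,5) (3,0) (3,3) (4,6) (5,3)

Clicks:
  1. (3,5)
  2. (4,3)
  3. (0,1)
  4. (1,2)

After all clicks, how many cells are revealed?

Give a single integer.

Click 1 (3,5) count=2: revealed 1 new [(3,5)] -> total=1
Click 2 (4,3) count=2: revealed 1 new [(4,3)] -> total=2
Click 3 (0,1) count=0: revealed 9 new [(0,0) (0,1) (0,2) (1,0) (1,1) (1,2) (2,0) (2,1) (2,2)] -> total=11
Click 4 (1,2) count=1: revealed 0 new [(none)] -> total=11

Answer: 11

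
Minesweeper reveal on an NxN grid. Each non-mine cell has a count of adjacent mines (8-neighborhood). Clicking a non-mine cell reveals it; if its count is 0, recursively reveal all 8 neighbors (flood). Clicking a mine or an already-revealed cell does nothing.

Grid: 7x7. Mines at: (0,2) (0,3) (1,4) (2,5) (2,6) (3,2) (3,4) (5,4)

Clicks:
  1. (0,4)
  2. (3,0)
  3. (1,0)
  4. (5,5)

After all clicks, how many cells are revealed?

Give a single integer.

Click 1 (0,4) count=2: revealed 1 new [(0,4)] -> total=1
Click 2 (3,0) count=0: revealed 20 new [(0,0) (0,1) (1,0) (1,1) (2,0) (2,1) (3,0) (3,1) (4,0) (4,1) (4,2) (4,3) (5,0) (5,1) (5,2) (5,3) (6,0) (6,1) (6,2) (6,3)] -> total=21
Click 3 (1,0) count=0: revealed 0 new [(none)] -> total=21
Click 4 (5,5) count=1: revealed 1 new [(5,5)] -> total=22

Answer: 22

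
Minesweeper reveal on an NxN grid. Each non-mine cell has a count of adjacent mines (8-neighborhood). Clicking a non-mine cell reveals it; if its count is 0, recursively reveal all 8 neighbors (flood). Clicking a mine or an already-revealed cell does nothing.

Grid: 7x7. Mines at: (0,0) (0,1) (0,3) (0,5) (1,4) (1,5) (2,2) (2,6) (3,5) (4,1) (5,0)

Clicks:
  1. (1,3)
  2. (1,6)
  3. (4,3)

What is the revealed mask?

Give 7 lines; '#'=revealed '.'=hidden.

Answer: .......
...#..#
.......
..###..
..#####
.######
.######

Derivation:
Click 1 (1,3) count=3: revealed 1 new [(1,3)] -> total=1
Click 2 (1,6) count=3: revealed 1 new [(1,6)] -> total=2
Click 3 (4,3) count=0: revealed 20 new [(3,2) (3,3) (3,4) (4,2) (4,3) (4,4) (4,5) (4,6) (5,1) (5,2) (5,3) (5,4) (5,5) (5,6) (6,1) (6,2) (6,3) (6,4) (6,5) (6,6)] -> total=22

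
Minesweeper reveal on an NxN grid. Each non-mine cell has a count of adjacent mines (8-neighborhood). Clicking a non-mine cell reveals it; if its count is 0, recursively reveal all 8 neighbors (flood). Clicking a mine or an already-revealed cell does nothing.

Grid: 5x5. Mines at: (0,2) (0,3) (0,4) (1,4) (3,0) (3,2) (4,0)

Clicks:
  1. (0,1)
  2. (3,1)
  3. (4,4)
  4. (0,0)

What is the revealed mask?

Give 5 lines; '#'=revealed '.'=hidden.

Answer: ##...
##...
##.##
.#.##
...##

Derivation:
Click 1 (0,1) count=1: revealed 1 new [(0,1)] -> total=1
Click 2 (3,1) count=3: revealed 1 new [(3,1)] -> total=2
Click 3 (4,4) count=0: revealed 6 new [(2,3) (2,4) (3,3) (3,4) (4,3) (4,4)] -> total=8
Click 4 (0,0) count=0: revealed 5 new [(0,0) (1,0) (1,1) (2,0) (2,1)] -> total=13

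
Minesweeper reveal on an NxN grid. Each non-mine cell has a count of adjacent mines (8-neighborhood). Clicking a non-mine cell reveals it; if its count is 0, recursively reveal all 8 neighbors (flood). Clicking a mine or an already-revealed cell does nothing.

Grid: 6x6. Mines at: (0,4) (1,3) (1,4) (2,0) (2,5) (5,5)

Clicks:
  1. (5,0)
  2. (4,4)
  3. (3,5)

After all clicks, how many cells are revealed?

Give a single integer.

Answer: 20

Derivation:
Click 1 (5,0) count=0: revealed 19 new [(2,1) (2,2) (2,3) (2,4) (3,0) (3,1) (3,2) (3,3) (3,4) (4,0) (4,1) (4,2) (4,3) (4,4) (5,0) (5,1) (5,2) (5,3) (5,4)] -> total=19
Click 2 (4,4) count=1: revealed 0 new [(none)] -> total=19
Click 3 (3,5) count=1: revealed 1 new [(3,5)] -> total=20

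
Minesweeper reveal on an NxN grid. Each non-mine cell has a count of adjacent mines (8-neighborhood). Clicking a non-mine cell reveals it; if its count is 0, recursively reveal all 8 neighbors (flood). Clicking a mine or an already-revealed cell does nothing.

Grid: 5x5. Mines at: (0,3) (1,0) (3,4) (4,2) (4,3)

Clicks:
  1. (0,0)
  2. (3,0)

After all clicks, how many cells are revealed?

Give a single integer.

Answer: 7

Derivation:
Click 1 (0,0) count=1: revealed 1 new [(0,0)] -> total=1
Click 2 (3,0) count=0: revealed 6 new [(2,0) (2,1) (3,0) (3,1) (4,0) (4,1)] -> total=7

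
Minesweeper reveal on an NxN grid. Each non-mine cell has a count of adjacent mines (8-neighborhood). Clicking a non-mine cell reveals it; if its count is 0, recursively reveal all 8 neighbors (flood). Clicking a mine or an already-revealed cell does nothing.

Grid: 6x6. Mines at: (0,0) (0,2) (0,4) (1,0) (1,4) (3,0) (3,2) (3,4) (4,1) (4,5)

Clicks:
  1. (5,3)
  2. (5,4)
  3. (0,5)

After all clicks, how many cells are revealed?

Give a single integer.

Click 1 (5,3) count=0: revealed 6 new [(4,2) (4,3) (4,4) (5,2) (5,3) (5,4)] -> total=6
Click 2 (5,4) count=1: revealed 0 new [(none)] -> total=6
Click 3 (0,5) count=2: revealed 1 new [(0,5)] -> total=7

Answer: 7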